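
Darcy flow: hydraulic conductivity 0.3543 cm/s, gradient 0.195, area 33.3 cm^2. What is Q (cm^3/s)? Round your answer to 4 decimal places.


Step 1: Apply Darcy's law: Q = K * i * A
Step 2: Q = 0.3543 * 0.195 * 33.3
Step 3: Q = 2.3006 cm^3/s

2.3006


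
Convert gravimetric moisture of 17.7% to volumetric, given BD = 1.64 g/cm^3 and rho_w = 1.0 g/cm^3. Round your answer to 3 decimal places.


Step 1: theta = (w / 100) * BD / rho_w
Step 2: theta = (17.7 / 100) * 1.64 / 1.0
Step 3: theta = 0.177 * 1.64
Step 4: theta = 0.29

0.29


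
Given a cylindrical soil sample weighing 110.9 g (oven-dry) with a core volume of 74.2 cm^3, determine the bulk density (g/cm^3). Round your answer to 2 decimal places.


Step 1: Identify the formula: BD = dry mass / volume
Step 2: Substitute values: BD = 110.9 / 74.2
Step 3: BD = 1.49 g/cm^3

1.49


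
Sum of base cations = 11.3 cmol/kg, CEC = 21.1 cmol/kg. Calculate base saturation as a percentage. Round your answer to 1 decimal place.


Step 1: BS = 100 * (sum of bases) / CEC
Step 2: BS = 100 * 11.3 / 21.1
Step 3: BS = 53.6%

53.6


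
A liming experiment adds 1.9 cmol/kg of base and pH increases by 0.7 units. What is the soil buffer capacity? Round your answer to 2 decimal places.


Step 1: BC = change in base / change in pH
Step 2: BC = 1.9 / 0.7
Step 3: BC = 2.71 cmol/(kg*pH unit)

2.71


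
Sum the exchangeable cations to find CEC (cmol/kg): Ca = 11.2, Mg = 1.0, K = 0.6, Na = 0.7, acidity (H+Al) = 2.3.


Step 1: CEC = Ca + Mg + K + Na + (H+Al)
Step 2: CEC = 11.2 + 1.0 + 0.6 + 0.7 + 2.3
Step 3: CEC = 15.8 cmol/kg

15.8


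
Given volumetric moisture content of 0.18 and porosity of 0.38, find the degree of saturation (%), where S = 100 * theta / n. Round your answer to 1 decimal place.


Step 1: S = 100 * theta_v / n
Step 2: S = 100 * 0.18 / 0.38
Step 3: S = 47.4%

47.4


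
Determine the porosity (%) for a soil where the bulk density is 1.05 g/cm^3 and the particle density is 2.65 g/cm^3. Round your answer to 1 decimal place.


Step 1: Formula: n = 100 * (1 - BD / PD)
Step 2: n = 100 * (1 - 1.05 / 2.65)
Step 3: n = 100 * (1 - 0.39623)
Step 4: n = 60.4%

60.4


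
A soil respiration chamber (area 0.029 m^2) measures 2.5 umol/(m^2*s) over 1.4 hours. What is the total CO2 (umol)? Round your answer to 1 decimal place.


Step 1: Convert time to seconds: 1.4 hr * 3600 = 5040.0 s
Step 2: Total = flux * area * time_s
Step 3: Total = 2.5 * 0.029 * 5040.0
Step 4: Total = 365.4 umol

365.4


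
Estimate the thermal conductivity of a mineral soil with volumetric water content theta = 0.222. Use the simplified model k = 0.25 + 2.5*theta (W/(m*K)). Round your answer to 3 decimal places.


Step 1: k = 0.25 + 2.5 * theta
Step 2: k = 0.25 + 2.5 * 0.222
Step 3: k = 0.25 + 0.555
Step 4: k = 0.805 W/(m*K)

0.805


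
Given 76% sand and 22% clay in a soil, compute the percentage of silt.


Step 1: sand + silt + clay = 100%
Step 2: silt = 100 - sand - clay
Step 3: silt = 100 - 76 - 22
Step 4: silt = 2%

2


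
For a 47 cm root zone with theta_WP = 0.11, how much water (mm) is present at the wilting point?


Step 1: Water (mm) = theta_WP * depth * 10
Step 2: Water = 0.11 * 47 * 10
Step 3: Water = 51.7 mm

51.7


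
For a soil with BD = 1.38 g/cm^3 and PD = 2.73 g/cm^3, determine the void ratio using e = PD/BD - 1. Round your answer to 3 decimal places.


Step 1: e = PD / BD - 1
Step 2: e = 2.73 / 1.38 - 1
Step 3: e = 1.97826 - 1
Step 4: e = 0.978

0.978


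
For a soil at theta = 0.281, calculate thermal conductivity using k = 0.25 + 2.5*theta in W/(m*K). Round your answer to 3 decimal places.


Step 1: k = 0.25 + 2.5 * theta
Step 2: k = 0.25 + 2.5 * 0.281
Step 3: k = 0.25 + 0.703
Step 4: k = 0.953 W/(m*K)

0.953


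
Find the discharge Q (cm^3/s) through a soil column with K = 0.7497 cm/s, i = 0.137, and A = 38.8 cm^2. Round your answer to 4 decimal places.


Step 1: Apply Darcy's law: Q = K * i * A
Step 2: Q = 0.7497 * 0.137 * 38.8
Step 3: Q = 3.9851 cm^3/s

3.9851


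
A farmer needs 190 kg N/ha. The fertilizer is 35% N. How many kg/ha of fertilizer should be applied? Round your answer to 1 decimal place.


Step 1: Fertilizer rate = target N / (N content / 100)
Step 2: Rate = 190 / (35 / 100)
Step 3: Rate = 190 / 0.35
Step 4: Rate = 542.9 kg/ha

542.9


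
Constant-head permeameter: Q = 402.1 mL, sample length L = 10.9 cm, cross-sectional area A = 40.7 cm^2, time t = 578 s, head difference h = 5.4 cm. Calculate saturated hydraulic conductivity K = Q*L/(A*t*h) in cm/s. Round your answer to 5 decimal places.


Step 1: K = Q * L / (A * t * h)
Step 2: Numerator = 402.1 * 10.9 = 4382.89
Step 3: Denominator = 40.7 * 578 * 5.4 = 127032.84
Step 4: K = 4382.89 / 127032.84 = 0.0345 cm/s

0.0345


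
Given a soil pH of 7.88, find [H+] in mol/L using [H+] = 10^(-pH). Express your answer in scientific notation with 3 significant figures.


Step 1: [H+] = 10^(-pH)
Step 2: [H+] = 10^(-7.88)
Step 3: [H+] = 1.32e-08 mol/L

1.32e-08


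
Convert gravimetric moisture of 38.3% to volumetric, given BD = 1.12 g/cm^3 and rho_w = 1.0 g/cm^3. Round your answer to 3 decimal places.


Step 1: theta = (w / 100) * BD / rho_w
Step 2: theta = (38.3 / 100) * 1.12 / 1.0
Step 3: theta = 0.383 * 1.12
Step 4: theta = 0.429

0.429


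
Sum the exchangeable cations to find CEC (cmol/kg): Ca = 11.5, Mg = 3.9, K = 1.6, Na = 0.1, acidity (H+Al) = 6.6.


Step 1: CEC = Ca + Mg + K + Na + (H+Al)
Step 2: CEC = 11.5 + 3.9 + 1.6 + 0.1 + 6.6
Step 3: CEC = 23.7 cmol/kg

23.7


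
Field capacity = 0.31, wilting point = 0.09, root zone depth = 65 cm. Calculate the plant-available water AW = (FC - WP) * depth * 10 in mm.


Step 1: Available water = (FC - WP) * depth * 10
Step 2: AW = (0.31 - 0.09) * 65 * 10
Step 3: AW = 0.22 * 65 * 10
Step 4: AW = 143.0 mm

143.0


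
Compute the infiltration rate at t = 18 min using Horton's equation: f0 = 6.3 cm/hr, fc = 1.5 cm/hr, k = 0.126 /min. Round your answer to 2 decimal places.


Step 1: f = fc + (f0 - fc) * exp(-k * t)
Step 2: exp(-0.126 * 18) = 0.103519
Step 3: f = 1.5 + (6.3 - 1.5) * 0.103519
Step 4: f = 1.5 + 4.8 * 0.103519
Step 5: f = 2.0 cm/hr

2.0


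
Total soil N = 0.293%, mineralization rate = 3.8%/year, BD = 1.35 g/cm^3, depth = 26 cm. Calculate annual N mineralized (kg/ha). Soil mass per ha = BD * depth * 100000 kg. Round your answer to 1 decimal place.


Step 1: Soil mass per ha = BD * depth * 100000 = 1.35 * 26 * 100000 = 3510000 kg
Step 2: Total N pool = soil mass * N%/100 = 3510000 * 0.293/100 = 10284.3 kg/ha
Step 3: N mineralized = N pool * rate%/100 = 10284.3 * 3.8/100 = 390.8 kg/ha/yr

390.8


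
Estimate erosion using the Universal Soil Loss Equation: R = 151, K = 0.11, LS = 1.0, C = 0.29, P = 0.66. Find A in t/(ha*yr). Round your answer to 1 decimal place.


Step 1: A = R * K * LS * C * P
Step 2: R * K = 151 * 0.11 = 16.61
Step 3: (R*K) * LS = 16.61 * 1.0 = 16.61
Step 4: * C * P = 16.61 * 0.29 * 0.66 = 3.2
Step 5: A = 3.2 t/(ha*yr)

3.2


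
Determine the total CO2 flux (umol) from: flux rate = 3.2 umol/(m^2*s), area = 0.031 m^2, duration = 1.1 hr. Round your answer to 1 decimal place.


Step 1: Convert time to seconds: 1.1 hr * 3600 = 3960.0 s
Step 2: Total = flux * area * time_s
Step 3: Total = 3.2 * 0.031 * 3960.0
Step 4: Total = 392.8 umol

392.8


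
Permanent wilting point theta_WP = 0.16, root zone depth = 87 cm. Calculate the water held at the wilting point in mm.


Step 1: Water (mm) = theta_WP * depth * 10
Step 2: Water = 0.16 * 87 * 10
Step 3: Water = 139.2 mm

139.2


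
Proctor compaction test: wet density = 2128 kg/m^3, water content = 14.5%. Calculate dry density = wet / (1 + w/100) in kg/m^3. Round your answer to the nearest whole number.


Step 1: Dry density = wet density / (1 + w/100)
Step 2: Dry density = 2128 / (1 + 14.5/100)
Step 3: Dry density = 2128 / 1.145
Step 4: Dry density = 1859 kg/m^3

1859


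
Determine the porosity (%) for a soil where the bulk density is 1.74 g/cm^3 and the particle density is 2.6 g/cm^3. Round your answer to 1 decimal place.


Step 1: Formula: n = 100 * (1 - BD / PD)
Step 2: n = 100 * (1 - 1.74 / 2.6)
Step 3: n = 100 * (1 - 0.66923)
Step 4: n = 33.1%

33.1


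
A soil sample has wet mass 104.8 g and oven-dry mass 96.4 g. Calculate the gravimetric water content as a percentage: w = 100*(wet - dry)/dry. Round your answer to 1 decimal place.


Step 1: Water mass = wet - dry = 104.8 - 96.4 = 8.4 g
Step 2: w = 100 * water mass / dry mass
Step 3: w = 100 * 8.4 / 96.4 = 8.7%

8.7


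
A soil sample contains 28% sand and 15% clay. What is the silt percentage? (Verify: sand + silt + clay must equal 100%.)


Step 1: sand + silt + clay = 100%
Step 2: silt = 100 - sand - clay
Step 3: silt = 100 - 28 - 15
Step 4: silt = 57%

57


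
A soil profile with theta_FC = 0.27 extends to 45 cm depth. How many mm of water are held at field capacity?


Step 1: Water (mm) = theta_FC * depth (cm) * 10
Step 2: Water = 0.27 * 45 * 10
Step 3: Water = 121.5 mm

121.5


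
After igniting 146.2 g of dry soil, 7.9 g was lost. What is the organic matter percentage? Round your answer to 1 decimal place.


Step 1: OM% = 100 * LOI / sample mass
Step 2: OM = 100 * 7.9 / 146.2
Step 3: OM = 5.4%

5.4


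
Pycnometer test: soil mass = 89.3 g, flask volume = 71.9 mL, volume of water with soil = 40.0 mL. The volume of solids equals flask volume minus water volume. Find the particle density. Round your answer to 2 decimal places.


Step 1: Volume of solids = flask volume - water volume with soil
Step 2: V_solids = 71.9 - 40.0 = 31.9 mL
Step 3: Particle density = mass / V_solids = 89.3 / 31.9 = 2.8 g/cm^3

2.8


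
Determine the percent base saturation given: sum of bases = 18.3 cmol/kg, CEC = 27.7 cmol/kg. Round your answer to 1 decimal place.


Step 1: BS = 100 * (sum of bases) / CEC
Step 2: BS = 100 * 18.3 / 27.7
Step 3: BS = 66.1%

66.1


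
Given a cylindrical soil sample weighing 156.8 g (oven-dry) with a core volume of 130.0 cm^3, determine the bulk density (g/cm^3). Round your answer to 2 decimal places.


Step 1: Identify the formula: BD = dry mass / volume
Step 2: Substitute values: BD = 156.8 / 130.0
Step 3: BD = 1.21 g/cm^3

1.21


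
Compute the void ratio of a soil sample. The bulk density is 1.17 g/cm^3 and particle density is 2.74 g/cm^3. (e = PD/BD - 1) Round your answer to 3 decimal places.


Step 1: e = PD / BD - 1
Step 2: e = 2.74 / 1.17 - 1
Step 3: e = 2.34188 - 1
Step 4: e = 1.342

1.342


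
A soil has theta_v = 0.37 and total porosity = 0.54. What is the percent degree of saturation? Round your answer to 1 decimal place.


Step 1: S = 100 * theta_v / n
Step 2: S = 100 * 0.37 / 0.54
Step 3: S = 68.5%

68.5


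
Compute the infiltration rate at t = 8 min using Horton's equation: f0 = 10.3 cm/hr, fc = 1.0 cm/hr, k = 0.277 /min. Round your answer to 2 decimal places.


Step 1: f = fc + (f0 - fc) * exp(-k * t)
Step 2: exp(-0.277 * 8) = 0.109044
Step 3: f = 1.0 + (10.3 - 1.0) * 0.109044
Step 4: f = 1.0 + 9.3 * 0.109044
Step 5: f = 2.01 cm/hr

2.01


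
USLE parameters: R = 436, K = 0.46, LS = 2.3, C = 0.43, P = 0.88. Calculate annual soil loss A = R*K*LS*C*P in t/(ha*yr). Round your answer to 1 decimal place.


Step 1: A = R * K * LS * C * P
Step 2: R * K = 436 * 0.46 = 200.56
Step 3: (R*K) * LS = 200.56 * 2.3 = 461.288
Step 4: * C * P = 461.288 * 0.43 * 0.88 = 174.6
Step 5: A = 174.6 t/(ha*yr)

174.6


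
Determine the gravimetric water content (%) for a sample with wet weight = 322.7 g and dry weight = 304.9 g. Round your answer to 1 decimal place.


Step 1: Water mass = wet - dry = 322.7 - 304.9 = 17.8 g
Step 2: w = 100 * water mass / dry mass
Step 3: w = 100 * 17.8 / 304.9 = 5.8%

5.8


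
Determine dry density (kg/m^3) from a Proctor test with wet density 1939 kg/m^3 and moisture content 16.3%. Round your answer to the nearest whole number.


Step 1: Dry density = wet density / (1 + w/100)
Step 2: Dry density = 1939 / (1 + 16.3/100)
Step 3: Dry density = 1939 / 1.163
Step 4: Dry density = 1667 kg/m^3

1667


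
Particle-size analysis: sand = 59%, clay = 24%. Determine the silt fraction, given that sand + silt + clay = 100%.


Step 1: sand + silt + clay = 100%
Step 2: silt = 100 - sand - clay
Step 3: silt = 100 - 59 - 24
Step 4: silt = 17%

17


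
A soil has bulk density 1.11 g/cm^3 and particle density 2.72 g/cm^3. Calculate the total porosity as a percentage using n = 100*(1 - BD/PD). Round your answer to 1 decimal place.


Step 1: Formula: n = 100 * (1 - BD / PD)
Step 2: n = 100 * (1 - 1.11 / 2.72)
Step 3: n = 100 * (1 - 0.40809)
Step 4: n = 59.2%

59.2


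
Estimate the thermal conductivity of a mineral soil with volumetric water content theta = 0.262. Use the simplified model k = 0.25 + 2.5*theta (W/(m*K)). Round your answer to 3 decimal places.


Step 1: k = 0.25 + 2.5 * theta
Step 2: k = 0.25 + 2.5 * 0.262
Step 3: k = 0.25 + 0.655
Step 4: k = 0.905 W/(m*K)

0.905


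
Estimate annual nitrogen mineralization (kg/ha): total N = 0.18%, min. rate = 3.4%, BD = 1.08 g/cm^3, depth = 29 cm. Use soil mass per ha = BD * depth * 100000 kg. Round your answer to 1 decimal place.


Step 1: Soil mass per ha = BD * depth * 100000 = 1.08 * 29 * 100000 = 3132000 kg
Step 2: Total N pool = soil mass * N%/100 = 3132000 * 0.18/100 = 5637.6 kg/ha
Step 3: N mineralized = N pool * rate%/100 = 5637.6 * 3.4/100 = 191.7 kg/ha/yr

191.7


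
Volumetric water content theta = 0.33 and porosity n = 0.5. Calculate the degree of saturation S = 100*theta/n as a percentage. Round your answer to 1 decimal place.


Step 1: S = 100 * theta_v / n
Step 2: S = 100 * 0.33 / 0.5
Step 3: S = 66.0%

66.0


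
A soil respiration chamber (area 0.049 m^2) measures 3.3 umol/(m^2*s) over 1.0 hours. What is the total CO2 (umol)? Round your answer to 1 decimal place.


Step 1: Convert time to seconds: 1.0 hr * 3600 = 3600.0 s
Step 2: Total = flux * area * time_s
Step 3: Total = 3.3 * 0.049 * 3600.0
Step 4: Total = 582.1 umol

582.1


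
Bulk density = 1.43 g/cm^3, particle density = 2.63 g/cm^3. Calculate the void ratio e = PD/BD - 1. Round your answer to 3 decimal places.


Step 1: e = PD / BD - 1
Step 2: e = 2.63 / 1.43 - 1
Step 3: e = 1.83916 - 1
Step 4: e = 0.839

0.839


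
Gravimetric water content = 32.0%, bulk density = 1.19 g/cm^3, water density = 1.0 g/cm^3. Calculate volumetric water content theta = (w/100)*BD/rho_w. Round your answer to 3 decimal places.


Step 1: theta = (w / 100) * BD / rho_w
Step 2: theta = (32.0 / 100) * 1.19 / 1.0
Step 3: theta = 0.32 * 1.19
Step 4: theta = 0.381

0.381


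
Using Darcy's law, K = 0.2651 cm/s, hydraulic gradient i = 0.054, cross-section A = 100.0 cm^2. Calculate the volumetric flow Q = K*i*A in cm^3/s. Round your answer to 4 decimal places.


Step 1: Apply Darcy's law: Q = K * i * A
Step 2: Q = 0.2651 * 0.054 * 100.0
Step 3: Q = 1.4315 cm^3/s

1.4315


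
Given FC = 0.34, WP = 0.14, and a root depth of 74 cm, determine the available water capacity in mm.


Step 1: Available water = (FC - WP) * depth * 10
Step 2: AW = (0.34 - 0.14) * 74 * 10
Step 3: AW = 0.2 * 74 * 10
Step 4: AW = 148.0 mm

148.0


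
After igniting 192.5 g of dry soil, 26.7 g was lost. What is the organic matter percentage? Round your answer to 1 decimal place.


Step 1: OM% = 100 * LOI / sample mass
Step 2: OM = 100 * 26.7 / 192.5
Step 3: OM = 13.9%

13.9


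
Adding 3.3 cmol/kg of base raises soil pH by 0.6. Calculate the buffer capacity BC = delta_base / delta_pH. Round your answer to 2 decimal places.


Step 1: BC = change in base / change in pH
Step 2: BC = 3.3 / 0.6
Step 3: BC = 5.5 cmol/(kg*pH unit)

5.5


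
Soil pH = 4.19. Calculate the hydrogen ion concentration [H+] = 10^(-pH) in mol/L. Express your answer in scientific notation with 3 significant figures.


Step 1: [H+] = 10^(-pH)
Step 2: [H+] = 10^(-4.19)
Step 3: [H+] = 6.46e-05 mol/L

6.46e-05


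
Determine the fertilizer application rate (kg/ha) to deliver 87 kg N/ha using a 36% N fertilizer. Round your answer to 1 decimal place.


Step 1: Fertilizer rate = target N / (N content / 100)
Step 2: Rate = 87 / (36 / 100)
Step 3: Rate = 87 / 0.36
Step 4: Rate = 241.7 kg/ha

241.7


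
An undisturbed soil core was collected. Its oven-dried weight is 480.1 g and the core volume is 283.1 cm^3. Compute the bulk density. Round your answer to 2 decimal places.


Step 1: Identify the formula: BD = dry mass / volume
Step 2: Substitute values: BD = 480.1 / 283.1
Step 3: BD = 1.7 g/cm^3

1.7


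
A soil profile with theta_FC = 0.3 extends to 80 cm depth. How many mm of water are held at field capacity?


Step 1: Water (mm) = theta_FC * depth (cm) * 10
Step 2: Water = 0.3 * 80 * 10
Step 3: Water = 240.0 mm

240.0


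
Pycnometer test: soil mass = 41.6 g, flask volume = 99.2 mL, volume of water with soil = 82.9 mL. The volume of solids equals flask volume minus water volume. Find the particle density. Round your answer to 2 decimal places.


Step 1: Volume of solids = flask volume - water volume with soil
Step 2: V_solids = 99.2 - 82.9 = 16.3 mL
Step 3: Particle density = mass / V_solids = 41.6 / 16.3 = 2.55 g/cm^3

2.55


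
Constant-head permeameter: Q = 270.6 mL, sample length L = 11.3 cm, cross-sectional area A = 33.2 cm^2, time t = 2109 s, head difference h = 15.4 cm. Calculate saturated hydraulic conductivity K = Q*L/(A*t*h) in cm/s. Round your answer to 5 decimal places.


Step 1: K = Q * L / (A * t * h)
Step 2: Numerator = 270.6 * 11.3 = 3057.78
Step 3: Denominator = 33.2 * 2109 * 15.4 = 1078289.52
Step 4: K = 3057.78 / 1078289.52 = 0.00284 cm/s

0.00284


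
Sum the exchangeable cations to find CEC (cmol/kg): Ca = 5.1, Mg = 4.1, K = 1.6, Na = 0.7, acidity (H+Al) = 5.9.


Step 1: CEC = Ca + Mg + K + Na + (H+Al)
Step 2: CEC = 5.1 + 4.1 + 1.6 + 0.7 + 5.9
Step 3: CEC = 17.4 cmol/kg

17.4


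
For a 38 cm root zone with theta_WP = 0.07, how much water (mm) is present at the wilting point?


Step 1: Water (mm) = theta_WP * depth * 10
Step 2: Water = 0.07 * 38 * 10
Step 3: Water = 26.6 mm

26.6


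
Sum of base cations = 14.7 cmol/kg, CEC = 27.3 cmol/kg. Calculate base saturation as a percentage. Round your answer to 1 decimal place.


Step 1: BS = 100 * (sum of bases) / CEC
Step 2: BS = 100 * 14.7 / 27.3
Step 3: BS = 53.8%

53.8


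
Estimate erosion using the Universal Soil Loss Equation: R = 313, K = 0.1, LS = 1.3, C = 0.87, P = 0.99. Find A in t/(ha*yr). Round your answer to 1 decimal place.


Step 1: A = R * K * LS * C * P
Step 2: R * K = 313 * 0.1 = 31.3
Step 3: (R*K) * LS = 31.3 * 1.3 = 40.69
Step 4: * C * P = 40.69 * 0.87 * 0.99 = 35.0
Step 5: A = 35.0 t/(ha*yr)

35.0


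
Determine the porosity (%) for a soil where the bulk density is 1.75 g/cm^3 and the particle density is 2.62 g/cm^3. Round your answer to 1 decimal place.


Step 1: Formula: n = 100 * (1 - BD / PD)
Step 2: n = 100 * (1 - 1.75 / 2.62)
Step 3: n = 100 * (1 - 0.66794)
Step 4: n = 33.2%

33.2


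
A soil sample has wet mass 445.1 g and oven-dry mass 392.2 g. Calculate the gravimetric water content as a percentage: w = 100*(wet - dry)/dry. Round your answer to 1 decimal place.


Step 1: Water mass = wet - dry = 445.1 - 392.2 = 52.9 g
Step 2: w = 100 * water mass / dry mass
Step 3: w = 100 * 52.9 / 392.2 = 13.5%

13.5


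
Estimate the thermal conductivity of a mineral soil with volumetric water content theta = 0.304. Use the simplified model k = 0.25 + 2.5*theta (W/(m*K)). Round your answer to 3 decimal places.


Step 1: k = 0.25 + 2.5 * theta
Step 2: k = 0.25 + 2.5 * 0.304
Step 3: k = 0.25 + 0.76
Step 4: k = 1.01 W/(m*K)

1.01


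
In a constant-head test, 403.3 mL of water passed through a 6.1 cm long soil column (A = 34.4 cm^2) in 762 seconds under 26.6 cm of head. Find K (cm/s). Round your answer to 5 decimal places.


Step 1: K = Q * L / (A * t * h)
Step 2: Numerator = 403.3 * 6.1 = 2460.13
Step 3: Denominator = 34.4 * 762 * 26.6 = 697260.48
Step 4: K = 2460.13 / 697260.48 = 0.00353 cm/s

0.00353


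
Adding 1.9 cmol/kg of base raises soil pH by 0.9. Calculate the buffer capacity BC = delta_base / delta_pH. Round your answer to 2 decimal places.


Step 1: BC = change in base / change in pH
Step 2: BC = 1.9 / 0.9
Step 3: BC = 2.11 cmol/(kg*pH unit)

2.11


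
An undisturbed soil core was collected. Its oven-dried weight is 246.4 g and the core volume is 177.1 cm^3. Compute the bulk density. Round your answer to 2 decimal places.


Step 1: Identify the formula: BD = dry mass / volume
Step 2: Substitute values: BD = 246.4 / 177.1
Step 3: BD = 1.39 g/cm^3

1.39


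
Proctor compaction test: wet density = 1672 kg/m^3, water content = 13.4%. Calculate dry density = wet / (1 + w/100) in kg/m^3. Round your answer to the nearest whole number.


Step 1: Dry density = wet density / (1 + w/100)
Step 2: Dry density = 1672 / (1 + 13.4/100)
Step 3: Dry density = 1672 / 1.134
Step 4: Dry density = 1474 kg/m^3

1474


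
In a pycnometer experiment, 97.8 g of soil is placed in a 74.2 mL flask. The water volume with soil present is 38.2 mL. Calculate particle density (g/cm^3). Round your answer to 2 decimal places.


Step 1: Volume of solids = flask volume - water volume with soil
Step 2: V_solids = 74.2 - 38.2 = 36.0 mL
Step 3: Particle density = mass / V_solids = 97.8 / 36.0 = 2.72 g/cm^3

2.72


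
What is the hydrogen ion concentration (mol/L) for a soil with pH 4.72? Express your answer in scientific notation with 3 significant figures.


Step 1: [H+] = 10^(-pH)
Step 2: [H+] = 10^(-4.72)
Step 3: [H+] = 1.91e-05 mol/L

1.91e-05


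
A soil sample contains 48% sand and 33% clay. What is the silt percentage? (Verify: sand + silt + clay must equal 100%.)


Step 1: sand + silt + clay = 100%
Step 2: silt = 100 - sand - clay
Step 3: silt = 100 - 48 - 33
Step 4: silt = 19%

19


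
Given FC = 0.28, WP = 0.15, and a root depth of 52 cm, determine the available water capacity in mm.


Step 1: Available water = (FC - WP) * depth * 10
Step 2: AW = (0.28 - 0.15) * 52 * 10
Step 3: AW = 0.13 * 52 * 10
Step 4: AW = 67.6 mm

67.6


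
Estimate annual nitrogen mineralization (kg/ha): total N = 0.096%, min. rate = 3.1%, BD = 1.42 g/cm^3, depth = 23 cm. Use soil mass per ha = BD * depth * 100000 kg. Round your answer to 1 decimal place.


Step 1: Soil mass per ha = BD * depth * 100000 = 1.42 * 23 * 100000 = 3266000 kg
Step 2: Total N pool = soil mass * N%/100 = 3266000 * 0.096/100 = 3135.36 kg/ha
Step 3: N mineralized = N pool * rate%/100 = 3135.36 * 3.1/100 = 97.2 kg/ha/yr

97.2


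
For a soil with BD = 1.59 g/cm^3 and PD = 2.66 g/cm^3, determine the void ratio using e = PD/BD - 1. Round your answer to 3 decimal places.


Step 1: e = PD / BD - 1
Step 2: e = 2.66 / 1.59 - 1
Step 3: e = 1.67296 - 1
Step 4: e = 0.673

0.673


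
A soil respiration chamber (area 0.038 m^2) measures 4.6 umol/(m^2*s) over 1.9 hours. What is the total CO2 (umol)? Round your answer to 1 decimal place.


Step 1: Convert time to seconds: 1.9 hr * 3600 = 6840.0 s
Step 2: Total = flux * area * time_s
Step 3: Total = 4.6 * 0.038 * 6840.0
Step 4: Total = 1195.6 umol

1195.6


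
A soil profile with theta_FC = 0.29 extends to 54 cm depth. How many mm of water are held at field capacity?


Step 1: Water (mm) = theta_FC * depth (cm) * 10
Step 2: Water = 0.29 * 54 * 10
Step 3: Water = 156.6 mm

156.6


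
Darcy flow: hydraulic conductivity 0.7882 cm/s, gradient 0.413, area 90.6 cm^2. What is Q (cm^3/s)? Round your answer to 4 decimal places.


Step 1: Apply Darcy's law: Q = K * i * A
Step 2: Q = 0.7882 * 0.413 * 90.6
Step 3: Q = 29.4927 cm^3/s

29.4927


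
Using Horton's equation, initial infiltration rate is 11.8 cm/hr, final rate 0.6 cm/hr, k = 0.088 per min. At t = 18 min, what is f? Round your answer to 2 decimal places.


Step 1: f = fc + (f0 - fc) * exp(-k * t)
Step 2: exp(-0.088 * 18) = 0.205153
Step 3: f = 0.6 + (11.8 - 0.6) * 0.205153
Step 4: f = 0.6 + 11.2 * 0.205153
Step 5: f = 2.9 cm/hr

2.9


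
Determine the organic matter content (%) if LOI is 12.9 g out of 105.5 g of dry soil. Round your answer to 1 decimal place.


Step 1: OM% = 100 * LOI / sample mass
Step 2: OM = 100 * 12.9 / 105.5
Step 3: OM = 12.2%

12.2


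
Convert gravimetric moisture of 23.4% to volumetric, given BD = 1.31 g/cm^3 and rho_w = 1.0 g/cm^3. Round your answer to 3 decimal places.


Step 1: theta = (w / 100) * BD / rho_w
Step 2: theta = (23.4 / 100) * 1.31 / 1.0
Step 3: theta = 0.234 * 1.31
Step 4: theta = 0.307

0.307


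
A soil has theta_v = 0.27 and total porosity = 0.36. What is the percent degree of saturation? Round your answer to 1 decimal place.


Step 1: S = 100 * theta_v / n
Step 2: S = 100 * 0.27 / 0.36
Step 3: S = 75.0%

75.0


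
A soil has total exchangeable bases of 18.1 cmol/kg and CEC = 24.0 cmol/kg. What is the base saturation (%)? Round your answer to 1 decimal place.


Step 1: BS = 100 * (sum of bases) / CEC
Step 2: BS = 100 * 18.1 / 24.0
Step 3: BS = 75.4%

75.4


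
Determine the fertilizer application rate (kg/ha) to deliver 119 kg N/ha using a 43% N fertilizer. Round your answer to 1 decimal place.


Step 1: Fertilizer rate = target N / (N content / 100)
Step 2: Rate = 119 / (43 / 100)
Step 3: Rate = 119 / 0.43
Step 4: Rate = 276.7 kg/ha

276.7


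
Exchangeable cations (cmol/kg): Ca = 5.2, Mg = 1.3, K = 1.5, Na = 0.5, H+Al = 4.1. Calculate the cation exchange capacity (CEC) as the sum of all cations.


Step 1: CEC = Ca + Mg + K + Na + (H+Al)
Step 2: CEC = 5.2 + 1.3 + 1.5 + 0.5 + 4.1
Step 3: CEC = 12.6 cmol/kg

12.6


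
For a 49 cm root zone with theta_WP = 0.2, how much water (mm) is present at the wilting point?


Step 1: Water (mm) = theta_WP * depth * 10
Step 2: Water = 0.2 * 49 * 10
Step 3: Water = 98.0 mm

98.0


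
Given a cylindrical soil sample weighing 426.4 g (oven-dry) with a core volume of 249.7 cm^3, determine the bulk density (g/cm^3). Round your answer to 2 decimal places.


Step 1: Identify the formula: BD = dry mass / volume
Step 2: Substitute values: BD = 426.4 / 249.7
Step 3: BD = 1.71 g/cm^3

1.71


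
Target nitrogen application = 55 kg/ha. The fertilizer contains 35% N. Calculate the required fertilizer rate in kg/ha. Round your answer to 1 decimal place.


Step 1: Fertilizer rate = target N / (N content / 100)
Step 2: Rate = 55 / (35 / 100)
Step 3: Rate = 55 / 0.35
Step 4: Rate = 157.1 kg/ha

157.1


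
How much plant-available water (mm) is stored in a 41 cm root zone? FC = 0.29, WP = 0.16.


Step 1: Available water = (FC - WP) * depth * 10
Step 2: AW = (0.29 - 0.16) * 41 * 10
Step 3: AW = 0.13 * 41 * 10
Step 4: AW = 53.3 mm

53.3


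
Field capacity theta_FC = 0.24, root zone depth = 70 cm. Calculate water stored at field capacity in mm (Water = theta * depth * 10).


Step 1: Water (mm) = theta_FC * depth (cm) * 10
Step 2: Water = 0.24 * 70 * 10
Step 3: Water = 168.0 mm

168.0


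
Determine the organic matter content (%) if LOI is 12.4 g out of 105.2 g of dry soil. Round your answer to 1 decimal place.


Step 1: OM% = 100 * LOI / sample mass
Step 2: OM = 100 * 12.4 / 105.2
Step 3: OM = 11.8%

11.8


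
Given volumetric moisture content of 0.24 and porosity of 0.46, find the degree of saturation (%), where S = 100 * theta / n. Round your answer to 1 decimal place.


Step 1: S = 100 * theta_v / n
Step 2: S = 100 * 0.24 / 0.46
Step 3: S = 52.2%

52.2


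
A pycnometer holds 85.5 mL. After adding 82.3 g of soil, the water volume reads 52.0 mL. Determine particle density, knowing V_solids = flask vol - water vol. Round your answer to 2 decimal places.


Step 1: Volume of solids = flask volume - water volume with soil
Step 2: V_solids = 85.5 - 52.0 = 33.5 mL
Step 3: Particle density = mass / V_solids = 82.3 / 33.5 = 2.46 g/cm^3

2.46


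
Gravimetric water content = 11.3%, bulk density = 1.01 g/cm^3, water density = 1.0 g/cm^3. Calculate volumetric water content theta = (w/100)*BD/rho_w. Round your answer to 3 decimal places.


Step 1: theta = (w / 100) * BD / rho_w
Step 2: theta = (11.3 / 100) * 1.01 / 1.0
Step 3: theta = 0.113 * 1.01
Step 4: theta = 0.114

0.114


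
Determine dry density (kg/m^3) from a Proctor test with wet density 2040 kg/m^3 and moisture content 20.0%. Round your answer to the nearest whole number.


Step 1: Dry density = wet density / (1 + w/100)
Step 2: Dry density = 2040 / (1 + 20.0/100)
Step 3: Dry density = 2040 / 1.2
Step 4: Dry density = 1700 kg/m^3

1700


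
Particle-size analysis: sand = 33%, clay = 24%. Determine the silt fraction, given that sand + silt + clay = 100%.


Step 1: sand + silt + clay = 100%
Step 2: silt = 100 - sand - clay
Step 3: silt = 100 - 33 - 24
Step 4: silt = 43%

43


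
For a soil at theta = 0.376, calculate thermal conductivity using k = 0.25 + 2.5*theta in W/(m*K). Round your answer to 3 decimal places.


Step 1: k = 0.25 + 2.5 * theta
Step 2: k = 0.25 + 2.5 * 0.376
Step 3: k = 0.25 + 0.94
Step 4: k = 1.19 W/(m*K)

1.19


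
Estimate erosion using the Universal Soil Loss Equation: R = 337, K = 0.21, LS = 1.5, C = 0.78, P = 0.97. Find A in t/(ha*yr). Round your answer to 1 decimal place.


Step 1: A = R * K * LS * C * P
Step 2: R * K = 337 * 0.21 = 70.77
Step 3: (R*K) * LS = 70.77 * 1.5 = 106.155
Step 4: * C * P = 106.155 * 0.78 * 0.97 = 80.3
Step 5: A = 80.3 t/(ha*yr)

80.3


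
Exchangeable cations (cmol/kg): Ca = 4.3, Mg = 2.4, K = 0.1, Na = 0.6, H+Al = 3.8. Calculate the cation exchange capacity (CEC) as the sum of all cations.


Step 1: CEC = Ca + Mg + K + Na + (H+Al)
Step 2: CEC = 4.3 + 2.4 + 0.1 + 0.6 + 3.8
Step 3: CEC = 11.2 cmol/kg

11.2


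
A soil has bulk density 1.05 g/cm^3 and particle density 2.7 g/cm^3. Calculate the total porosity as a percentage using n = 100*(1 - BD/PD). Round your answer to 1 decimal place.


Step 1: Formula: n = 100 * (1 - BD / PD)
Step 2: n = 100 * (1 - 1.05 / 2.7)
Step 3: n = 100 * (1 - 0.38889)
Step 4: n = 61.1%

61.1


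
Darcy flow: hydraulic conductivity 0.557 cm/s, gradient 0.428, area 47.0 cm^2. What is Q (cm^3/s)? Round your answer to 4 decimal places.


Step 1: Apply Darcy's law: Q = K * i * A
Step 2: Q = 0.557 * 0.428 * 47.0
Step 3: Q = 11.2046 cm^3/s

11.2046


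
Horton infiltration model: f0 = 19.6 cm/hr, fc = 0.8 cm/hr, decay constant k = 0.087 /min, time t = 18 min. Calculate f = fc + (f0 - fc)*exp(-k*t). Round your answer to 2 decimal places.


Step 1: f = fc + (f0 - fc) * exp(-k * t)
Step 2: exp(-0.087 * 18) = 0.208879
Step 3: f = 0.8 + (19.6 - 0.8) * 0.208879
Step 4: f = 0.8 + 18.8 * 0.208879
Step 5: f = 4.73 cm/hr

4.73


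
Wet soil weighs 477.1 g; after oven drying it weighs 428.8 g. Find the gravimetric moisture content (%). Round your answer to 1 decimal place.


Step 1: Water mass = wet - dry = 477.1 - 428.8 = 48.3 g
Step 2: w = 100 * water mass / dry mass
Step 3: w = 100 * 48.3 / 428.8 = 11.3%

11.3


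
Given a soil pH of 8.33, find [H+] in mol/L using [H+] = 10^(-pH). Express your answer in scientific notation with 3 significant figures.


Step 1: [H+] = 10^(-pH)
Step 2: [H+] = 10^(-8.33)
Step 3: [H+] = 4.68e-09 mol/L

4.68e-09


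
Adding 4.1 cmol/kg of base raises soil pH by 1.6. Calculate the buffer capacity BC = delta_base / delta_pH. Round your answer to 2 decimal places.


Step 1: BC = change in base / change in pH
Step 2: BC = 4.1 / 1.6
Step 3: BC = 2.56 cmol/(kg*pH unit)

2.56


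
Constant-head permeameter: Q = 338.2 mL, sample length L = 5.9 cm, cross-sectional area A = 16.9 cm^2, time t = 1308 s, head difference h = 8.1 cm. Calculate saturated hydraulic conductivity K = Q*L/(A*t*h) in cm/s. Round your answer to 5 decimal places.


Step 1: K = Q * L / (A * t * h)
Step 2: Numerator = 338.2 * 5.9 = 1995.38
Step 3: Denominator = 16.9 * 1308 * 8.1 = 179052.12
Step 4: K = 1995.38 / 179052.12 = 0.01114 cm/s

0.01114


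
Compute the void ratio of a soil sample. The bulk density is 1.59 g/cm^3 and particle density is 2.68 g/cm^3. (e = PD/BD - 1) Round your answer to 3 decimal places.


Step 1: e = PD / BD - 1
Step 2: e = 2.68 / 1.59 - 1
Step 3: e = 1.68553 - 1
Step 4: e = 0.686

0.686


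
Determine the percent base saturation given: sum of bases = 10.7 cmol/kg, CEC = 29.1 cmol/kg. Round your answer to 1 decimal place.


Step 1: BS = 100 * (sum of bases) / CEC
Step 2: BS = 100 * 10.7 / 29.1
Step 3: BS = 36.8%

36.8


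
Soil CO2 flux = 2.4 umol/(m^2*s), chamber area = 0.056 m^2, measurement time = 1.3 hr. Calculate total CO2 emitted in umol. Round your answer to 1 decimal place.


Step 1: Convert time to seconds: 1.3 hr * 3600 = 4680.0 s
Step 2: Total = flux * area * time_s
Step 3: Total = 2.4 * 0.056 * 4680.0
Step 4: Total = 629.0 umol

629.0


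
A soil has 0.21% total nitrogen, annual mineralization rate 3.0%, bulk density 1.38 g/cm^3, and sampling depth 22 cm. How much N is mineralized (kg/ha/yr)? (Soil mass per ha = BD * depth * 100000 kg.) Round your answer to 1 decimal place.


Step 1: Soil mass per ha = BD * depth * 100000 = 1.38 * 22 * 100000 = 3036000 kg
Step 2: Total N pool = soil mass * N%/100 = 3036000 * 0.21/100 = 6375.6 kg/ha
Step 3: N mineralized = N pool * rate%/100 = 6375.6 * 3.0/100 = 191.3 kg/ha/yr

191.3


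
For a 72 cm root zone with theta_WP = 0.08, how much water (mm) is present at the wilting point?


Step 1: Water (mm) = theta_WP * depth * 10
Step 2: Water = 0.08 * 72 * 10
Step 3: Water = 57.6 mm

57.6


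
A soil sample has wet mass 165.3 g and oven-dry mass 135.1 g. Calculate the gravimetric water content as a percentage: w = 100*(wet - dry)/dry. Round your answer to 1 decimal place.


Step 1: Water mass = wet - dry = 165.3 - 135.1 = 30.2 g
Step 2: w = 100 * water mass / dry mass
Step 3: w = 100 * 30.2 / 135.1 = 22.4%

22.4


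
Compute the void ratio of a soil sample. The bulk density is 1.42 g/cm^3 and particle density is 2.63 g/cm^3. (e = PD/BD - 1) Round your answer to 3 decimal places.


Step 1: e = PD / BD - 1
Step 2: e = 2.63 / 1.42 - 1
Step 3: e = 1.85211 - 1
Step 4: e = 0.852

0.852


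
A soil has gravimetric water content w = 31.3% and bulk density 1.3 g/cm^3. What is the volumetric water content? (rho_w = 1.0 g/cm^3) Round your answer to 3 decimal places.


Step 1: theta = (w / 100) * BD / rho_w
Step 2: theta = (31.3 / 100) * 1.3 / 1.0
Step 3: theta = 0.313 * 1.3
Step 4: theta = 0.407

0.407


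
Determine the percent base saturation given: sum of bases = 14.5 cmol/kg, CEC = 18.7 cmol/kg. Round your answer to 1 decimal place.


Step 1: BS = 100 * (sum of bases) / CEC
Step 2: BS = 100 * 14.5 / 18.7
Step 3: BS = 77.5%

77.5


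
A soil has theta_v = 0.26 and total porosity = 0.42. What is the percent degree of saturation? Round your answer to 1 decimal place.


Step 1: S = 100 * theta_v / n
Step 2: S = 100 * 0.26 / 0.42
Step 3: S = 61.9%

61.9


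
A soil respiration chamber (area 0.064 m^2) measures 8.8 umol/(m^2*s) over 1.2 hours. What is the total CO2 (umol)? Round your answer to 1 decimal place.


Step 1: Convert time to seconds: 1.2 hr * 3600 = 4320.0 s
Step 2: Total = flux * area * time_s
Step 3: Total = 8.8 * 0.064 * 4320.0
Step 4: Total = 2433.0 umol

2433.0


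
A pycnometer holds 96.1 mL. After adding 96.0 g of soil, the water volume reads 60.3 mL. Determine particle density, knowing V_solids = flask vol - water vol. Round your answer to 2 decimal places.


Step 1: Volume of solids = flask volume - water volume with soil
Step 2: V_solids = 96.1 - 60.3 = 35.8 mL
Step 3: Particle density = mass / V_solids = 96.0 / 35.8 = 2.68 g/cm^3

2.68


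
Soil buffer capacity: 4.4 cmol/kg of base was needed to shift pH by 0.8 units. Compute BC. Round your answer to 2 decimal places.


Step 1: BC = change in base / change in pH
Step 2: BC = 4.4 / 0.8
Step 3: BC = 5.5 cmol/(kg*pH unit)

5.5


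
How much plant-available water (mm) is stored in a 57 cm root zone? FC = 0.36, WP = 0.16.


Step 1: Available water = (FC - WP) * depth * 10
Step 2: AW = (0.36 - 0.16) * 57 * 10
Step 3: AW = 0.2 * 57 * 10
Step 4: AW = 114.0 mm

114.0


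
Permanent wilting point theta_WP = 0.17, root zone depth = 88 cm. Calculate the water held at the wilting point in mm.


Step 1: Water (mm) = theta_WP * depth * 10
Step 2: Water = 0.17 * 88 * 10
Step 3: Water = 149.6 mm

149.6


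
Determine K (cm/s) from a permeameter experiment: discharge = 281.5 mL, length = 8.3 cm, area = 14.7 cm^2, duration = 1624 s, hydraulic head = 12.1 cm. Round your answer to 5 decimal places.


Step 1: K = Q * L / (A * t * h)
Step 2: Numerator = 281.5 * 8.3 = 2336.45
Step 3: Denominator = 14.7 * 1624 * 12.1 = 288860.88
Step 4: K = 2336.45 / 288860.88 = 0.00809 cm/s

0.00809


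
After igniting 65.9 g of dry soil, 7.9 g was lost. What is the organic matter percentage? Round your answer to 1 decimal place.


Step 1: OM% = 100 * LOI / sample mass
Step 2: OM = 100 * 7.9 / 65.9
Step 3: OM = 12.0%

12.0


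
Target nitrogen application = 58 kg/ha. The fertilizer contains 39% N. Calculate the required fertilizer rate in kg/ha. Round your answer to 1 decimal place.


Step 1: Fertilizer rate = target N / (N content / 100)
Step 2: Rate = 58 / (39 / 100)
Step 3: Rate = 58 / 0.39
Step 4: Rate = 148.7 kg/ha

148.7


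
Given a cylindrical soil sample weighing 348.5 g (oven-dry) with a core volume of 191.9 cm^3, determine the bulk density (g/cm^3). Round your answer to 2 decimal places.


Step 1: Identify the formula: BD = dry mass / volume
Step 2: Substitute values: BD = 348.5 / 191.9
Step 3: BD = 1.82 g/cm^3

1.82


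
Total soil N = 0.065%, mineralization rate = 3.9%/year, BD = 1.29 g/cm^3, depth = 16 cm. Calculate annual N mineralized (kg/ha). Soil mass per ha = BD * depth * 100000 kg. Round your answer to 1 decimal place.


Step 1: Soil mass per ha = BD * depth * 100000 = 1.29 * 16 * 100000 = 2064000 kg
Step 2: Total N pool = soil mass * N%/100 = 2064000 * 0.065/100 = 1341.6 kg/ha
Step 3: N mineralized = N pool * rate%/100 = 1341.6 * 3.9/100 = 52.3 kg/ha/yr

52.3


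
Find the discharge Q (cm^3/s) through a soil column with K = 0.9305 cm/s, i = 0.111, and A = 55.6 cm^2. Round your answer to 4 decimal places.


Step 1: Apply Darcy's law: Q = K * i * A
Step 2: Q = 0.9305 * 0.111 * 55.6
Step 3: Q = 5.7427 cm^3/s

5.7427


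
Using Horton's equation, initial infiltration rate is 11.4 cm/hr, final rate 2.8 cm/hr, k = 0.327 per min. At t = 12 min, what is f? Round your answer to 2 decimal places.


Step 1: f = fc + (f0 - fc) * exp(-k * t)
Step 2: exp(-0.327 * 12) = 0.019762
Step 3: f = 2.8 + (11.4 - 2.8) * 0.019762
Step 4: f = 2.8 + 8.6 * 0.019762
Step 5: f = 2.97 cm/hr

2.97


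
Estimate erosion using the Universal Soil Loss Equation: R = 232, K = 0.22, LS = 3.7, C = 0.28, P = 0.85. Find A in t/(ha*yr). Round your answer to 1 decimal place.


Step 1: A = R * K * LS * C * P
Step 2: R * K = 232 * 0.22 = 51.04
Step 3: (R*K) * LS = 51.04 * 3.7 = 188.848
Step 4: * C * P = 188.848 * 0.28 * 0.85 = 44.9
Step 5: A = 44.9 t/(ha*yr)

44.9


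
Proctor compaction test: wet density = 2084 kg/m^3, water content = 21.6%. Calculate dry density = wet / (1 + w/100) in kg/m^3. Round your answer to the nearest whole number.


Step 1: Dry density = wet density / (1 + w/100)
Step 2: Dry density = 2084 / (1 + 21.6/100)
Step 3: Dry density = 2084 / 1.216
Step 4: Dry density = 1714 kg/m^3

1714


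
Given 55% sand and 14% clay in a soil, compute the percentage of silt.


Step 1: sand + silt + clay = 100%
Step 2: silt = 100 - sand - clay
Step 3: silt = 100 - 55 - 14
Step 4: silt = 31%

31


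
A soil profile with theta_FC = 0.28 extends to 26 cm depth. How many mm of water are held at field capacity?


Step 1: Water (mm) = theta_FC * depth (cm) * 10
Step 2: Water = 0.28 * 26 * 10
Step 3: Water = 72.8 mm

72.8


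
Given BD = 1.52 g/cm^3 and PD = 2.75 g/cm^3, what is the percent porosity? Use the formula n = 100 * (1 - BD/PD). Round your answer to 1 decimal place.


Step 1: Formula: n = 100 * (1 - BD / PD)
Step 2: n = 100 * (1 - 1.52 / 2.75)
Step 3: n = 100 * (1 - 0.55273)
Step 4: n = 44.7%

44.7
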